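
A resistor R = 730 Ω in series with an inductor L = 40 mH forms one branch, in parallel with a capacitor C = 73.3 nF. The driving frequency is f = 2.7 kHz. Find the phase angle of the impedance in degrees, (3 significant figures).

ω = 2πf = 16960 rad/s
X_L = ωL = 679 Ω
X_C = 1/(ωC) = 804 Ω
Branch 1 (R+jX_L): Z₁ = 730 + j679 Ω, |Z₁| = 997 Ω
Branch 2 (−jX_C): Z₂ = −j804 Ω
Parallel: Z = Z₁Z₂/(Z₁+Z₂), |Z| = 1080 Ω, ∠Z = -37.3°

-37.3°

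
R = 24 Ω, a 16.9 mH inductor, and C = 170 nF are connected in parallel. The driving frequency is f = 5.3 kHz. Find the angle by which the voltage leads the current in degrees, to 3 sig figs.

-5.33°

ω = 2πf = 33300 rad/s
X_L = ωL = 563 Ω
X_C = 1/(ωC) = 177 Ω
Parallel: admittances add. Y = 1/R + 1/(jωL) + jωC
Y = (0.0417 + j0.00388) S
|Y| = 0.0418 S → |Z| = 1/|Y| = 23.9 Ω, ∠Z = −∠Y = -5.33°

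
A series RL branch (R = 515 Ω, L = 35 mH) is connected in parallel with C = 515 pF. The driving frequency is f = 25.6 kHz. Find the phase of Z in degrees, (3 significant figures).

80.2°

ω = 2πf = 160800 rad/s
X_L = ωL = 5630 Ω
X_C = 1/(ωC) = 12100 Ω
Branch 1 (R+jX_L): Z₁ = 515 + j5630 Ω, |Z₁| = 5650 Ω
Branch 2 (−jX_C): Z₂ = −j12100 Ω
Parallel: Z = Z₁Z₂/(Z₁+Z₂), |Z| = 10600 Ω, ∠Z = 80.2°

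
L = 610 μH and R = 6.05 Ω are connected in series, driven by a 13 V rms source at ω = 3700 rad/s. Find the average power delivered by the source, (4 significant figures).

X_L = ωL = 2.257 Ω
Z = 6.050 + j2.257 Ω
|Z| = √(6.050² + 2.257²) = 6.457 Ω
∠Z = arctan(2.257/6.050) = 20.46°
I = V/|Z| = 2.013 A
P = VI cos φ = 13 × 2.013 × cos(20.46°) = 24.52 W

24.52 W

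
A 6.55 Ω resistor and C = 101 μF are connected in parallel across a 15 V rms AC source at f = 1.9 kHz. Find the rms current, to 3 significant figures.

18.2 A

ω = 2πf = 11940 rad/s
X_C = 1/(ωC) = 0.829 Ω
Parallel: admittances add. Y = 1/R + jωC
Y = (0.153 + j1.21) S
|Y| = 1.22 S → |Z| = 1/|Y| = 0.823 Ω, ∠Z = −∠Y = -82.8°
I = V/|Z| = 15/0.823 = 18.2 A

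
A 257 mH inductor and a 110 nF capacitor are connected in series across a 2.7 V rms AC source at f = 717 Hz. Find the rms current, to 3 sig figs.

3.14 mA

ω = 2πf = 4505 rad/s
X_L = ωL = 1160 Ω
X_C = 1/(ωC) = 2020 Ω
Net reactance X = X_L − X_C = -860 Ω
Z = − j860 Ω
|Z| = √(0² + 860²) = 860 Ω
I = V/|Z| = 2.7/860 = 3.14 mA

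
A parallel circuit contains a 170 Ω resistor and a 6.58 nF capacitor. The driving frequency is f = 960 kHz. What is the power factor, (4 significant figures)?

0.1466

ω = 2πf = 6.032e+06 rad/s
X_C = 1/(ωC) = 25.20 Ω
Parallel: admittances add. Y = 1/R + jωC
Y = (0.005882 + j0.03969) S
|Y| = 0.04012 S → |Z| = 1/|Y| = 24.92 Ω, ∠Z = −∠Y = -81.57°
cos φ = cos(-81.57°) = 0.1466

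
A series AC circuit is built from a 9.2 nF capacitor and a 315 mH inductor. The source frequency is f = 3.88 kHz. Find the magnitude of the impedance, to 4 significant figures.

ω = 2πf = 24380 rad/s
X_L = ωL = 7679 Ω
X_C = 1/(ωC) = 4459 Ω
Net reactance X = X_L − X_C = 3221 Ω
Z = j3221 Ω
|Z| = √(0² + 3221²) = 3221 Ω

3221 Ω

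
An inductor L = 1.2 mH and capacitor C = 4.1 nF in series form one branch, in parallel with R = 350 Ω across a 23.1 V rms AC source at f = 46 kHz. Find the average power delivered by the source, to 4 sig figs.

1.525 W

ω = 2πf = 289000 rad/s
X_L = ωL = 346.8 Ω
X_C = 1/(ωC) = 843.9 Ω
Branch 1: Z₁ = R = 350.0 Ω
Branch 2 (series LC): Z₂ = j(X_L − X_C) = −j497.0 Ω
Parallel: Z = Z₁Z₂/(Z₁+Z₂), |Z| = 286.2 Ω, ∠Z = -35.15°
I = V/|Z| = 80.72 mA
P = VI cos φ = 23.1 × 0.08072 × cos(-35.15°) = 1.525 W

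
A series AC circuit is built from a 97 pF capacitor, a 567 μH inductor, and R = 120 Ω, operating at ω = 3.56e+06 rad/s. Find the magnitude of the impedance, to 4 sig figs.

X_L = ωL = 2019 Ω
X_C = 1/(ωC) = 2896 Ω
Net reactance X = X_L − X_C = -877.3 Ω
Z = 120.0 − j877.3 Ω
|Z| = √(120.0² + 877.3²) = 885.5 Ω

885.5 Ω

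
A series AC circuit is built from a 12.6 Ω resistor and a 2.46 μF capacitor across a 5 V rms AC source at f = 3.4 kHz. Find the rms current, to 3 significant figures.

219 mA

ω = 2πf = 21360 rad/s
X_C = 1/(ωC) = 19.0 Ω
Z = 12.6 − j19.0 Ω
|Z| = √(12.6² + 19.0²) = 22.8 Ω
I = V/|Z| = 5/22.8 = 219 mA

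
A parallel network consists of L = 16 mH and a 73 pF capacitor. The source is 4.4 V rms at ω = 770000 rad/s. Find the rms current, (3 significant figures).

110 μA

X_L = ωL = 12300 Ω
X_C = 1/(ωC) = 17800 Ω
Parallel: admittances add. Y = 1/(jωL) + jωC
Y = (0 − j2.5e-05) S
|Y| = 2.5e-05 S → |Z| = 1/|Y| = 40100 Ω, ∠Z = −∠Y = 90.0°
I = V/|Z| = 4.4/40100 = 110 μA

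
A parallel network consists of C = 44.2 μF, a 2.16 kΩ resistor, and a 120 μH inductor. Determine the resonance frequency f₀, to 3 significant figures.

2.19 kHz

ω₀ = 1/√(LC) = 1/√(0.00012 × 4.42e-05) = 13730 rad/s
f₀ = ω₀/(2π) = 2.19 kHz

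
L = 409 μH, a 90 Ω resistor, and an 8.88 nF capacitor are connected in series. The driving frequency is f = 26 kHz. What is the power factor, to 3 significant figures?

0.143

ω = 2πf = 163400 rad/s
X_L = ωL = 66.8 Ω
X_C = 1/(ωC) = 689 Ω
Net reactance X = X_L − X_C = -623 Ω
Z = 90.0 − j623 Ω
|Z| = √(90.0² + 623²) = 629 Ω
∠Z = arctan(-623/90.0) = -81.8°
cos φ = cos(-81.8°) = 0.143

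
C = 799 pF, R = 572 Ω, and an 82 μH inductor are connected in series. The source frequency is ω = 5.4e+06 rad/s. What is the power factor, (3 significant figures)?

X_L = ωL = 443 Ω
X_C = 1/(ωC) = 232 Ω
Net reactance X = X_L − X_C = 211 Ω
Z = 572 + j211 Ω
|Z| = √(572² + 211²) = 610 Ω
∠Z = arctan(211/572) = 20.3°
cos φ = cos(20.3°) = 0.938

0.938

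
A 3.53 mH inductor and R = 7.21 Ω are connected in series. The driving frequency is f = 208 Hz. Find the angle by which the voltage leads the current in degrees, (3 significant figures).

32.6°

ω = 2πf = 1307 rad/s
X_L = ωL = 4.61 Ω
Z = 7.21 + j4.61 Ω
|Z| = √(7.21² + 4.61²) = 8.56 Ω
∠Z = arctan(4.61/7.21) = 32.6°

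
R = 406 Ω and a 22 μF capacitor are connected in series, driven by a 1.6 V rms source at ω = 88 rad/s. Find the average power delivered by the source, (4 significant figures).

2.408 mW

X_C = 1/(ωC) = 516.5 Ω
Z = 406.0 − j516.5 Ω
|Z| = √(406.0² + 516.5²) = 657.0 Ω
∠Z = arctan(-516.5/406.0) = -51.83°
I = V/|Z| = 2.435 mA
P = VI cos φ = 1.6 × 0.002435 × cos(-51.83°) = 2.408 mW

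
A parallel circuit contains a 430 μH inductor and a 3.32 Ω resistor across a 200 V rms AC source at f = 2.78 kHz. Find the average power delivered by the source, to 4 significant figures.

ω = 2πf = 17470 rad/s
X_L = ωL = 7.511 Ω
Parallel: admittances add. Y = 1/R + 1/(jωL)
Y = (0.3012 − j0.1331) S
|Y| = 0.3293 S → |Z| = 1/|Y| = 3.037 Ω, ∠Z = −∠Y = 23.85°
I = V/|Z| = 65.86 A
P = VI cos φ = 200 × 65.86 × cos(23.85°) = 12.05 kW

12.05 kW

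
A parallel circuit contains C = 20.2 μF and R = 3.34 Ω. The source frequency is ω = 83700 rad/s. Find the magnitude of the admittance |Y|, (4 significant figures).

1.717 S

X_C = 1/(ωC) = 0.5915 Ω
Parallel: admittances add. Y = 1/R + jωC
Y = (0.2994 + j1.691) S
|Y| = 1.717 S → |Z| = 1/|Y| = 0.5824 Ω, ∠Z = −∠Y = -79.96°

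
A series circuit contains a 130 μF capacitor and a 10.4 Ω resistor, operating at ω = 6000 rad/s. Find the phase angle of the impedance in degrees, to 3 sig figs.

X_C = 1/(ωC) = 1.28 Ω
Z = 10.4 − j1.28 Ω
|Z| = √(10.4² + 1.28²) = 10.5 Ω
∠Z = arctan(-1.28/10.4) = -7.03°

-7.03°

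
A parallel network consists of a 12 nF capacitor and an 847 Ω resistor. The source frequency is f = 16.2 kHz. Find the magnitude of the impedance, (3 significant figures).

589 Ω

ω = 2πf = 101800 rad/s
X_C = 1/(ωC) = 819 Ω
Parallel: admittances add. Y = 1/R + jωC
Y = (0.00118 + j0.00122) S
|Y| = 0.00170 S → |Z| = 1/|Y| = 589 Ω, ∠Z = −∠Y = -46.0°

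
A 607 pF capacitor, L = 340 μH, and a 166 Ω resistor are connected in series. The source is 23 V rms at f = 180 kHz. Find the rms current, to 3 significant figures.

21.2 mA

ω = 2πf = 1.131e+06 rad/s
X_L = ωL = 385 Ω
X_C = 1/(ωC) = 1460 Ω
Net reactance X = X_L − X_C = -1070 Ω
Z = 166 − j1070 Ω
|Z| = √(166² + 1070²) = 1080 Ω
I = V/|Z| = 23/1080 = 21.2 mA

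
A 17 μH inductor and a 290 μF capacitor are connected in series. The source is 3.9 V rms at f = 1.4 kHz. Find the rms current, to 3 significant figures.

ω = 2πf = 8796 rad/s
X_L = ωL = 0.150 Ω
X_C = 1/(ωC) = 0.392 Ω
Net reactance X = X_L − X_C = -0.242 Ω
Z = − j0.242 Ω
|Z| = √(0² + 0.242²) = 0.242 Ω
I = V/|Z| = 3.9/0.242 = 16.1 A

16.1 A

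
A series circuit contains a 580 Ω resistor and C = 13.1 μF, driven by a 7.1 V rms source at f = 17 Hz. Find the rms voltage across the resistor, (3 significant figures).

4.47 V

ω = 2πf = 106.8 rad/s
X_C = 1/(ωC) = 715 Ω
Z = 580 − j715 Ω
|Z| = √(580² + 715²) = 920 Ω
I = V/|Z| = 7.71 mA
V_R = I·|Z_R| = 0.00771 × 580 = 4.47 V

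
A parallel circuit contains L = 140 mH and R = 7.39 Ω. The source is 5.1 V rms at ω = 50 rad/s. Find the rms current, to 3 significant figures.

X_L = ωL = 7.00 Ω
Parallel: admittances add. Y = 1/R + 1/(jωL)
Y = (0.135 − j0.143) S
|Y| = 0.197 S → |Z| = 1/|Y| = 5.08 Ω, ∠Z = −∠Y = 46.6°
I = V/|Z| = 5.1/5.08 = 1.00 A

1.00 A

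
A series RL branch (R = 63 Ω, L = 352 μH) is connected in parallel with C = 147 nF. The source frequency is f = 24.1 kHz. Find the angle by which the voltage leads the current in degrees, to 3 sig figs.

ω = 2πf = 151400 rad/s
X_L = ωL = 53.3 Ω
X_C = 1/(ωC) = 44.9 Ω
Branch 1 (R+jX_L): Z₁ = 63.0 + j53.3 Ω, |Z₁| = 82.5 Ω
Branch 2 (−jX_C): Z₂ = −j44.9 Ω
Parallel: Z = Z₁Z₂/(Z₁+Z₂), |Z| = 58.3 Ω, ∠Z = -57.3°

-57.3°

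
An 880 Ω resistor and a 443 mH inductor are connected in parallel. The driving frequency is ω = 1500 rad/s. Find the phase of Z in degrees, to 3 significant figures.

52.9°

X_L = ωL = 664 Ω
Parallel: admittances add. Y = 1/R + 1/(jωL)
Y = (0.00114 − j0.00150) S
|Y| = 0.00189 S → |Z| = 1/|Y| = 530 Ω, ∠Z = −∠Y = 52.9°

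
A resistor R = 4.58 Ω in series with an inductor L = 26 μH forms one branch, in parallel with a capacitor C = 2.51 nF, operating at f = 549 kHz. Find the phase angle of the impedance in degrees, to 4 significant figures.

ω = 2πf = 3.449e+06 rad/s
X_L = ωL = 89.69 Ω
X_C = 1/(ωC) = 115.5 Ω
Branch 1 (R+jX_L): Z₁ = 4.580 + j89.69 Ω, |Z₁| = 89.80 Ω
Branch 2 (−jX_C): Z₂ = −j115.5 Ω
Parallel: Z = Z₁Z₂/(Z₁+Z₂), |Z| = 395.7 Ω, ∠Z = 77.01°

77.01°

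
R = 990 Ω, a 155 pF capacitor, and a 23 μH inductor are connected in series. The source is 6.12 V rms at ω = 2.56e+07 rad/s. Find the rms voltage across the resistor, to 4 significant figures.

X_L = ωL = 588.8 Ω
X_C = 1/(ωC) = 252.0 Ω
Net reactance X = X_L − X_C = 336.8 Ω
Z = 990.0 + j336.8 Ω
|Z| = √(990.0² + 336.8²) = 1046 Ω
I = V/|Z| = 5.852 mA
V_R = I·|Z_R| = 0.005852 × 990.0 = 5.794 V

5.794 V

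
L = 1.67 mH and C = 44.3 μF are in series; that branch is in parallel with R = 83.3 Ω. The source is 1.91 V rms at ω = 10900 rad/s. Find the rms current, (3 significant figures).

X_L = ωL = 18.2 Ω
X_C = 1/(ωC) = 2.07 Ω
Branch 1: Z₁ = R = 83.3 Ω
Branch 2 (series LC): Z₂ = j(X_L − X_C) = j16.1 Ω
Parallel: Z = Z₁Z₂/(Z₁+Z₂), |Z| = 15.8 Ω, ∠Z = 79.0°
I = V/|Z| = 1.91/15.8 = 121 mA

121 mA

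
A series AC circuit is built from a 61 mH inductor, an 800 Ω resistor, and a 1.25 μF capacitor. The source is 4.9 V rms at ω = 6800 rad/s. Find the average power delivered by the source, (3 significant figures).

26.4 mW

X_L = ωL = 415 Ω
X_C = 1/(ωC) = 118 Ω
Net reactance X = X_L − X_C = 297 Ω
Z = 800 + j297 Ω
|Z| = √(800² + 297²) = 853 Ω
∠Z = arctan(297/800) = 20.4°
I = V/|Z| = 5.74 mA
P = VI cos φ = 4.9 × 0.00574 × cos(20.4°) = 26.4 mW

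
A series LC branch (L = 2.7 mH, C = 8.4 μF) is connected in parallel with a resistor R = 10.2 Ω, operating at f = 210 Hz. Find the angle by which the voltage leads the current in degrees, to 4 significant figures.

ω = 2πf = 1319 rad/s
X_L = ωL = 3.563 Ω
X_C = 1/(ωC) = 90.22 Ω
Branch 1: Z₁ = R = 10.20 Ω
Branch 2 (series LC): Z₂ = j(X_L − X_C) = −j86.66 Ω
Parallel: Z = Z₁Z₂/(Z₁+Z₂), |Z| = 10.13 Ω, ∠Z = -6.713°

-6.713°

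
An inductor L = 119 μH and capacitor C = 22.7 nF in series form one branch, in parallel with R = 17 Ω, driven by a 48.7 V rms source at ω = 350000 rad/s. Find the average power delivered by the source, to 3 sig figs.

140 W

X_L = ωL = 41.6 Ω
X_C = 1/(ωC) = 126 Ω
Branch 1: Z₁ = R = 17.0 Ω
Branch 2 (series LC): Z₂ = j(X_L − X_C) = −j84.2 Ω
Parallel: Z = Z₁Z₂/(Z₁+Z₂), |Z| = 16.7 Ω, ∠Z = -11.4°
I = V/|Z| = 2.92 A
P = VI cos φ = 48.7 × 2.92 × cos(-11.4°) = 140 W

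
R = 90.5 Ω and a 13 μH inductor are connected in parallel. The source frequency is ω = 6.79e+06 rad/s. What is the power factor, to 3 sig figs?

X_L = ωL = 88.3 Ω
Parallel: admittances add. Y = 1/R + 1/(jωL)
Y = (0.0110 − j0.0113) S
|Y| = 0.0158 S → |Z| = 1/|Y| = 63.2 Ω, ∠Z = −∠Y = 45.7°
cos φ = cos(45.7°) = 0.698

0.698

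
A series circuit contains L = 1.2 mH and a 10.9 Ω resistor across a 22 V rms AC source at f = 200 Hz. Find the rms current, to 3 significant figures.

ω = 2πf = 1257 rad/s
X_L = ωL = 1.51 Ω
Z = 10.9 + j1.51 Ω
|Z| = √(10.9² + 1.51²) = 11.0 Ω
I = V/|Z| = 22/11.0 = 2.00 A

2.00 A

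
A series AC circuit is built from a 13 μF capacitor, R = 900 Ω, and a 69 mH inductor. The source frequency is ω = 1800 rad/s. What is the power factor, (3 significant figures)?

0.996

X_L = ωL = 124 Ω
X_C = 1/(ωC) = 42.7 Ω
Net reactance X = X_L − X_C = 81.5 Ω
Z = 900 + j81.5 Ω
|Z| = √(900² + 81.5²) = 904 Ω
∠Z = arctan(81.5/900) = 5.17°
cos φ = cos(5.17°) = 0.996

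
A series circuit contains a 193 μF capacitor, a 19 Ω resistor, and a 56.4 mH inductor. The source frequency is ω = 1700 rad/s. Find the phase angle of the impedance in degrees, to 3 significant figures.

78.4°

X_L = ωL = 95.9 Ω
X_C = 1/(ωC) = 3.05 Ω
Net reactance X = X_L − X_C = 92.8 Ω
Z = 19.0 + j92.8 Ω
|Z| = √(19.0² + 92.8²) = 94.8 Ω
∠Z = arctan(92.8/19.0) = 78.4°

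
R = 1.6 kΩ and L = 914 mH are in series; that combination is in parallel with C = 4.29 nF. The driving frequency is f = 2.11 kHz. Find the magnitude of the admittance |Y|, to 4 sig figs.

26.50 μS

ω = 2πf = 13260 rad/s
X_L = ωL = 12120 Ω
X_C = 1/(ωC) = 17580 Ω
Branch 1 (R+jX_L): Z₁ = 1600 + j12120 Ω, |Z₁| = 12220 Ω
Branch 2 (−jX_C): Z₂ = −j17580 Ω
Parallel: Z = Z₁Z₂/(Z₁+Z₂), |Z| = 37740 Ω, ∠Z = 66.16°
|Y| = 1/|Z| = 26.50 μS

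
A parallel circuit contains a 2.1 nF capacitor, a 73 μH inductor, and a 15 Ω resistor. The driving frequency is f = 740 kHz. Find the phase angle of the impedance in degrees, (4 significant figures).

-5.839°

ω = 2πf = 4.65e+06 rad/s
X_L = ωL = 339.4 Ω
X_C = 1/(ωC) = 102.4 Ω
Parallel: admittances add. Y = 1/R + 1/(jωL) + jωC
Y = (0.06667 + j0.006818) S
|Y| = 0.06701 S → |Z| = 1/|Y| = 14.92 Ω, ∠Z = −∠Y = -5.839°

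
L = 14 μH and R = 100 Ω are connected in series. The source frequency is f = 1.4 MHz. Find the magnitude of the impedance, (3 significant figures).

ω = 2πf = 8.796e+06 rad/s
X_L = ωL = 123 Ω
Z = 100 + j123 Ω
|Z| = √(100² + 123²) = 159 Ω

159 Ω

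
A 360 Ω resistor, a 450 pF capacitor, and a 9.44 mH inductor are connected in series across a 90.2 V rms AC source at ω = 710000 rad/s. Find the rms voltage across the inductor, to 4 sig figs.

X_L = ωL = 6702 Ω
X_C = 1/(ωC) = 3130 Ω
Net reactance X = X_L − X_C = 3573 Ω
Z = 360.0 + j3573 Ω
|Z| = √(360.0² + 3573²) = 3591 Ω
I = V/|Z| = 25.12 mA
V_L = I·|Z_L| = 0.02512 × 6702 = 168.4 V

168.4 V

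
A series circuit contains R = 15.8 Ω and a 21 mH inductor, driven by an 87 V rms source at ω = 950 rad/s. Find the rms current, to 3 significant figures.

X_L = ωL = 20.0 Ω
Z = 15.8 + j20.0 Ω
|Z| = √(15.8² + 20.0²) = 25.4 Ω
I = V/|Z| = 87/25.4 = 3.42 A

3.42 A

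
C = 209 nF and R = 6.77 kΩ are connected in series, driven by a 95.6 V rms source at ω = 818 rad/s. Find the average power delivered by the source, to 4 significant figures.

X_C = 1/(ωC) = 5849 Ω
Z = 6770 − j5849 Ω
|Z| = √(6770² + 5849²) = 8947 Ω
∠Z = arctan(-5849/6770) = -40.83°
I = V/|Z| = 10.69 mA
P = VI cos φ = 95.6 × 0.01069 × cos(-40.83°) = 773.0 mW

773.0 mW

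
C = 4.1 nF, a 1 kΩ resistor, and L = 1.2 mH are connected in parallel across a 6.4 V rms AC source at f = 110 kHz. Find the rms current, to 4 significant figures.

ω = 2πf = 691200 rad/s
X_L = ωL = 829.4 Ω
X_C = 1/(ωC) = 352.9 Ω
Parallel: admittances add. Y = 1/R + 1/(jωL) + jωC
Y = (0.001000 + j0.001628) S
|Y| = 0.001911 S → |Z| = 1/|Y| = 523.4 Ω, ∠Z = −∠Y = -58.44°
I = V/|Z| = 6.4/523.4 = 12.23 mA

12.23 mA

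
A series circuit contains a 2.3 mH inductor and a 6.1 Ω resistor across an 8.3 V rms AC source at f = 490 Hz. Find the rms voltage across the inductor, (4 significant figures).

ω = 2πf = 3079 rad/s
X_L = ωL = 7.081 Ω
Z = 6.100 + j7.081 Ω
|Z| = √(6.100² + 7.081²) = 9.346 Ω
I = V/|Z| = 888.1 mA
V_L = I·|Z_L| = 0.8881 × 7.081 = 6.288 V

6.288 V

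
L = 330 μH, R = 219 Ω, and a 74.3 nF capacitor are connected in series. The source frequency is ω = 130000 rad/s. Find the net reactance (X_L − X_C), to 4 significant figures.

X_L = ωL = 42.90 Ω
X_C = 1/(ωC) = 103.5 Ω
X = 42.90 − 103.5 = -60.63 Ω

-60.63 Ω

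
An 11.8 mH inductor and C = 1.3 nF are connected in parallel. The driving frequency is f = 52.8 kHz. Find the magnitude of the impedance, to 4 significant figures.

ω = 2πf = 331800 rad/s
X_L = ωL = 3915 Ω
X_C = 1/(ωC) = 2319 Ω
Parallel: admittances add. Y = 1/(jωL) + jωC
Y = (0 + j0.0001758) S
|Y| = 0.0001758 S → |Z| = 1/|Y| = 5687 Ω, ∠Z = −∠Y = -90.00°

5687 Ω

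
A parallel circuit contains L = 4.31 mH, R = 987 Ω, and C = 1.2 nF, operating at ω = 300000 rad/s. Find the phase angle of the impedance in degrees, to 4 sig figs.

22.20°

X_L = ωL = 1293 Ω
X_C = 1/(ωC) = 2778 Ω
Parallel: admittances add. Y = 1/R + 1/(jωL) + jωC
Y = (0.001013 − j0.0004134) S
|Y| = 0.001094 S → |Z| = 1/|Y| = 913.9 Ω, ∠Z = −∠Y = 22.20°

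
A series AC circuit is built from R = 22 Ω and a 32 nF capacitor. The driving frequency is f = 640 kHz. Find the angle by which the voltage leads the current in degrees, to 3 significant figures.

-19.5°

ω = 2πf = 4.021e+06 rad/s
X_C = 1/(ωC) = 7.77 Ω
Z = 22.0 − j7.77 Ω
|Z| = √(22.0² + 7.77²) = 23.3 Ω
∠Z = arctan(-7.77/22.0) = -19.5°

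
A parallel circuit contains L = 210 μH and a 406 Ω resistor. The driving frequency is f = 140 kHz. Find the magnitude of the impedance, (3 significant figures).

168 Ω

ω = 2πf = 879600 rad/s
X_L = ωL = 185 Ω
Parallel: admittances add. Y = 1/R + 1/(jωL)
Y = (0.00246 − j0.00541) S
|Y| = 0.00595 S → |Z| = 1/|Y| = 168 Ω, ∠Z = −∠Y = 65.5°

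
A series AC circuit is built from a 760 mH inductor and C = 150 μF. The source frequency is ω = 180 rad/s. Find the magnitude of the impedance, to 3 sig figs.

X_L = ωL = 137 Ω
X_C = 1/(ωC) = 37.0 Ω
Net reactance X = X_L − X_C = 99.8 Ω
Z = j99.8 Ω
|Z| = √(0² + 99.8²) = 99.8 Ω

99.8 Ω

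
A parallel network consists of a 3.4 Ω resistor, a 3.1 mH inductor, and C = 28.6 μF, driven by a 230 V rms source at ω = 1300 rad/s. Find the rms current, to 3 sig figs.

83.2 A

X_L = ωL = 4.03 Ω
X_C = 1/(ωC) = 26.9 Ω
Parallel: admittances add. Y = 1/R + 1/(jωL) + jωC
Y = (0.294 − j0.211) S
|Y| = 0.362 S → |Z| = 1/|Y| = 2.76 Ω, ∠Z = −∠Y = 35.7°
I = V/|Z| = 230/2.76 = 83.2 A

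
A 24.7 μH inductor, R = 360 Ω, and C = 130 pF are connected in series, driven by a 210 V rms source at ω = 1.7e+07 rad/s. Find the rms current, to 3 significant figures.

X_L = ωL = 420 Ω
X_C = 1/(ωC) = 452 Ω
Net reactance X = X_L − X_C = -32.6 Ω
Z = 360 − j32.6 Ω
|Z| = √(360² + 32.6²) = 361 Ω
I = V/|Z| = 210/361 = 581 mA

581 mA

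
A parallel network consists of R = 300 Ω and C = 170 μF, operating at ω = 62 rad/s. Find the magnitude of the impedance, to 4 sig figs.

X_C = 1/(ωC) = 94.88 Ω
Parallel: admittances add. Y = 1/R + jωC
Y = (0.003333 + j0.01054) S
|Y| = 0.01105 S → |Z| = 1/|Y| = 90.46 Ω, ∠Z = −∠Y = -72.45°

90.46 Ω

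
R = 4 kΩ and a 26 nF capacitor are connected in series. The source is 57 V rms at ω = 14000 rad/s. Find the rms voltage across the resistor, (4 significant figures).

46.99 V

X_C = 1/(ωC) = 2747 Ω
Z = 4000 − j2747 Ω
|Z| = √(4000² + 2747²) = 4853 Ω
I = V/|Z| = 11.75 mA
V_R = I·|Z_R| = 0.01175 × 4000 = 46.99 V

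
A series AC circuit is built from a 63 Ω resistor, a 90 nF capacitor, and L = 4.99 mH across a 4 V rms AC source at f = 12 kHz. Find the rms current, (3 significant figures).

ω = 2πf = 75400 rad/s
X_L = ωL = 376 Ω
X_C = 1/(ωC) = 147 Ω
Net reactance X = X_L − X_C = 229 Ω
Z = 63.0 + j229 Ω
|Z| = √(63.0² + 229²) = 237 Ω
I = V/|Z| = 4/237 = 16.9 mA

16.9 mA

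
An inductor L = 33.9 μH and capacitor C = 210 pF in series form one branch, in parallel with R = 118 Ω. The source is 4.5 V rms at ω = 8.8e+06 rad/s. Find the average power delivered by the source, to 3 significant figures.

172 mW

X_L = ωL = 298 Ω
X_C = 1/(ωC) = 541 Ω
Branch 1: Z₁ = R = 118 Ω
Branch 2 (series LC): Z₂ = j(X_L − X_C) = −j243 Ω
Parallel: Z = Z₁Z₂/(Z₁+Z₂), |Z| = 106 Ω, ∠Z = -25.9°
I = V/|Z| = 42.4 mA
P = VI cos φ = 4.5 × 0.0424 × cos(-25.9°) = 172 mW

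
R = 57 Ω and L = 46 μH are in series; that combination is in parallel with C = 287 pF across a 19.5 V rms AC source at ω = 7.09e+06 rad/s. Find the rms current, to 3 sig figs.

X_L = ωL = 326 Ω
X_C = 1/(ωC) = 491 Ω
Branch 1 (R+jX_L): Z₁ = 57.0 + j326 Ω, |Z₁| = 331 Ω
Branch 2 (−jX_C): Z₂ = −j491 Ω
Parallel: Z = Z₁Z₂/(Z₁+Z₂), |Z| = 931 Ω, ∠Z = 61.1°
I = V/|Z| = 19.5/931 = 21.0 mA

21.0 mA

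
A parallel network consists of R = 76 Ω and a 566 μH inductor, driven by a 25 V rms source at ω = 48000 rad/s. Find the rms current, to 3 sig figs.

X_L = ωL = 27.2 Ω
Parallel: admittances add. Y = 1/R + 1/(jωL)
Y = (0.0132 − j0.0368) S
|Y| = 0.0391 S → |Z| = 1/|Y| = 25.6 Ω, ∠Z = −∠Y = 70.3°
I = V/|Z| = 25/25.6 = 977 mA

977 mA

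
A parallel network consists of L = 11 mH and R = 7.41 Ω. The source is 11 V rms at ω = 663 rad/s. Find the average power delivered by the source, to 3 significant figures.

16.3 W

X_L = ωL = 7.29 Ω
Parallel: admittances add. Y = 1/R + 1/(jωL)
Y = (0.135 − j0.137) S
|Y| = 0.192 S → |Z| = 1/|Y| = 5.20 Ω, ∠Z = −∠Y = 45.5°
I = V/|Z| = 2.12 A
P = VI cos φ = 11 × 2.12 × cos(45.5°) = 16.3 W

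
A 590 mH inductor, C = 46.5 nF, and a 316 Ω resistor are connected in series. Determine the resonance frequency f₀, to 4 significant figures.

960.9 Hz

ω₀ = 1/√(LC) = 1/√(0.59 × 4.65e-08) = 6037 rad/s
f₀ = ω₀/(2π) = 960.9 Hz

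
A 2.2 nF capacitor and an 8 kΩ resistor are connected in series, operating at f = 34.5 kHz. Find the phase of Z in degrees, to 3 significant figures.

ω = 2πf = 216800 rad/s
X_C = 1/(ωC) = 2100 Ω
Z = 8000 − j2100 Ω
|Z| = √(8000² + 2100²) = 8270 Ω
∠Z = arctan(-2100/8000) = -14.7°

-14.7°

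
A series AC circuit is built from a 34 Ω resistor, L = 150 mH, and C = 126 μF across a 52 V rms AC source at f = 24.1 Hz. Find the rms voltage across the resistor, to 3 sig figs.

ω = 2πf = 151.4 rad/s
X_L = ωL = 22.7 Ω
X_C = 1/(ωC) = 52.4 Ω
Net reactance X = X_L − X_C = -29.7 Ω
Z = 34.0 − j29.7 Ω
|Z| = √(34.0² + 29.7²) = 45.1 Ω
I = V/|Z| = 1.15 A
V_R = I·|Z_R| = 1.15 × 34.0 = 39.2 V

39.2 V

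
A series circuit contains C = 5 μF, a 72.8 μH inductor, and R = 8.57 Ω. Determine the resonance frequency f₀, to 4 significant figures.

ω₀ = 1/√(LC) = 1/√(7.28e-05 × 5e-06) = 52410 rad/s
f₀ = ω₀/(2π) = 8.342 kHz

8.342 kHz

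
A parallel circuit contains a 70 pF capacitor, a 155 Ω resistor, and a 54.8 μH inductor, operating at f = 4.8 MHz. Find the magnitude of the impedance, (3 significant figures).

151 Ω

ω = 2πf = 3.016e+07 rad/s
X_L = ωL = 1650 Ω
X_C = 1/(ωC) = 474 Ω
Parallel: admittances add. Y = 1/R + 1/(jωL) + jωC
Y = (0.00645 + j0.00151) S
|Y| = 0.00663 S → |Z| = 1/|Y| = 151 Ω, ∠Z = −∠Y = -13.1°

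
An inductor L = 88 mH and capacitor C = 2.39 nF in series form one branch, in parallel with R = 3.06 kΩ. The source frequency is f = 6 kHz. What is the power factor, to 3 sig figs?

ω = 2πf = 37700 rad/s
X_L = ωL = 3320 Ω
X_C = 1/(ωC) = 11100 Ω
Branch 1: Z₁ = R = 3060 Ω
Branch 2 (series LC): Z₂ = j(X_L − X_C) = −j7780 Ω
Parallel: Z = Z₁Z₂/(Z₁+Z₂), |Z| = 2850 Ω, ∠Z = -21.5°
cos φ = cos(-21.5°) = 0.931

0.931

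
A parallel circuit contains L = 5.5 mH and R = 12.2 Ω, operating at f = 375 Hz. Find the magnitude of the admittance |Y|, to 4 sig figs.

ω = 2πf = 2356 rad/s
X_L = ωL = 12.96 Ω
Parallel: admittances add. Y = 1/R + 1/(jωL)
Y = (0.08197 − j0.07717) S
|Y| = 0.1126 S → |Z| = 1/|Y| = 8.883 Ω, ∠Z = −∠Y = 43.27°

112.6 mS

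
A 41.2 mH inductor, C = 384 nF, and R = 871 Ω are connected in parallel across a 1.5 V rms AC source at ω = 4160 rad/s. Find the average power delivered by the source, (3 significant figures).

2.58 mW

X_L = ωL = 171 Ω
X_C = 1/(ωC) = 626 Ω
Parallel: admittances add. Y = 1/R + 1/(jωL) + jωC
Y = (0.00115 − j0.00424) S
|Y| = 0.00439 S → |Z| = 1/|Y| = 228 Ω, ∠Z = −∠Y = 74.8°
I = V/|Z| = 6.58 mA
P = VI cos φ = 1.5 × 0.00658 × cos(74.8°) = 2.58 mW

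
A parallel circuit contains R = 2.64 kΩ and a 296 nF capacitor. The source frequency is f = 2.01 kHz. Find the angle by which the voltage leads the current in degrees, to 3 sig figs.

ω = 2πf = 12630 rad/s
X_C = 1/(ωC) = 268 Ω
Parallel: admittances add. Y = 1/R + jωC
Y = (0.000379 + j0.00374) S
|Y| = 0.00376 S → |Z| = 1/|Y| = 266 Ω, ∠Z = −∠Y = -84.2°

-84.2°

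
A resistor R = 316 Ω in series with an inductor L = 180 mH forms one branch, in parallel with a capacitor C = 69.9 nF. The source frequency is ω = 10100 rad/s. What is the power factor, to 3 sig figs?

0.475

X_L = ωL = 1820 Ω
X_C = 1/(ωC) = 1420 Ω
Branch 1 (R+jX_L): Z₁ = 316 + j1820 Ω, |Z₁| = 1850 Ω
Branch 2 (−jX_C): Z₂ = −j1420 Ω
Parallel: Z = Z₁Z₂/(Z₁+Z₂), |Z| = 5120 Ω, ∠Z = -61.7°
cos φ = cos(-61.7°) = 0.475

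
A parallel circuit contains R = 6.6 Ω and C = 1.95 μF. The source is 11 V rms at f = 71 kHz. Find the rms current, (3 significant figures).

ω = 2πf = 446100 rad/s
X_C = 1/(ωC) = 1.15 Ω
Parallel: admittances add. Y = 1/R + jωC
Y = (0.152 + j0.870) S
|Y| = 0.883 S → |Z| = 1/|Y| = 1.13 Ω, ∠Z = −∠Y = -80.1°
I = V/|Z| = 11/1.13 = 9.71 A

9.71 A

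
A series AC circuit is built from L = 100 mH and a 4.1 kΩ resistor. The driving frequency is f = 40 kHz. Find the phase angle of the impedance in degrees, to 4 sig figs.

80.73°

ω = 2πf = 251300 rad/s
X_L = ωL = 25130 Ω
Z = 4100 + j25130 Ω
|Z| = √(4100² + 25130²) = 25460 Ω
∠Z = arctan(25130/4100) = 80.73°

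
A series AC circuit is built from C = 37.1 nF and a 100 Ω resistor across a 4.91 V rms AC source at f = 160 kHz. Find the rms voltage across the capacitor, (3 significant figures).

ω = 2πf = 1.005e+06 rad/s
X_C = 1/(ωC) = 26.8 Ω
Z = 100 − j26.8 Ω
|Z| = √(100² + 26.8²) = 104 Ω
I = V/|Z| = 47.4 mA
V_C = I·|Z_C| = 0.0474 × 26.8 = 1.27 V

1.27 V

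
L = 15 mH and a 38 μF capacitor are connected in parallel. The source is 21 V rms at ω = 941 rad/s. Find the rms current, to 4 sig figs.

X_L = ωL = 14.12 Ω
X_C = 1/(ωC) = 27.97 Ω
Parallel: admittances add. Y = 1/(jωL) + jωC
Y = (0 − j0.03509) S
|Y| = 0.03509 S → |Z| = 1/|Y| = 28.50 Ω, ∠Z = −∠Y = 90.00°
I = V/|Z| = 21/28.50 = 736.9 mA

736.9 mA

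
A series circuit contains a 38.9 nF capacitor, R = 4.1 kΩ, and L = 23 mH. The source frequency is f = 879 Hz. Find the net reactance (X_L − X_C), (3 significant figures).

-4530 Ω

ω = 2πf = 5523 rad/s
X_L = ωL = 127 Ω
X_C = 1/(ωC) = 4650 Ω
X = 127 − 4650 = -4530 Ω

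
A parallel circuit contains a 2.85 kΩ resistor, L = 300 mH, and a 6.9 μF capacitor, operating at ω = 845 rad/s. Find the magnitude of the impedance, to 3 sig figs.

521 Ω

X_L = ωL = 254 Ω
X_C = 1/(ωC) = 172 Ω
Parallel: admittances add. Y = 1/R + 1/(jωL) + jωC
Y = (0.000351 + j0.00189) S
|Y| = 0.00192 S → |Z| = 1/|Y| = 521 Ω, ∠Z = −∠Y = -79.5°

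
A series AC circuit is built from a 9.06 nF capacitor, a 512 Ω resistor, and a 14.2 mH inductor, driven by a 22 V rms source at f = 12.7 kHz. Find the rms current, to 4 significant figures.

38.61 mA

ω = 2πf = 79800 rad/s
X_L = ωL = 1133 Ω
X_C = 1/(ωC) = 1383 Ω
Net reactance X = X_L − X_C = -250.1 Ω
Z = 512.0 − j250.1 Ω
|Z| = √(512.0² + 250.1²) = 569.8 Ω
I = V/|Z| = 22/569.8 = 38.61 mA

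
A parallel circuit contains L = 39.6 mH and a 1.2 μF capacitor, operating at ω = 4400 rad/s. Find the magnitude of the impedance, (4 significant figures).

X_L = ωL = 174.2 Ω
X_C = 1/(ωC) = 189.4 Ω
Parallel: admittances add. Y = 1/(jωL) + jωC
Y = (0 − j0.0004592) S
|Y| = 0.0004592 S → |Z| = 1/|Y| = 2178 Ω, ∠Z = −∠Y = 90.00°

2178 Ω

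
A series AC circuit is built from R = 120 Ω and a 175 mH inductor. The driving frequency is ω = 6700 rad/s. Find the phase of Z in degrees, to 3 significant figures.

84.2°

X_L = ωL = 1170 Ω
Z = 120 + j1170 Ω
|Z| = √(120² + 1170²) = 1180 Ω
∠Z = arctan(1170/120) = 84.2°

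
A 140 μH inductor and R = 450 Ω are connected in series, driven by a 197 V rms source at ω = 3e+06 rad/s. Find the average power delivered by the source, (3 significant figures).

46.1 W

X_L = ωL = 420 Ω
Z = 450 + j420 Ω
|Z| = √(450² + 420²) = 616 Ω
∠Z = arctan(420/450) = 43.0°
I = V/|Z| = 320 mA
P = VI cos φ = 197 × 0.320 × cos(43.0°) = 46.1 W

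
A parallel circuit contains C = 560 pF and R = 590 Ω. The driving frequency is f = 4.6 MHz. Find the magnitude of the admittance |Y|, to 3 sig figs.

16.3 mS

ω = 2πf = 2.89e+07 rad/s
X_C = 1/(ωC) = 61.8 Ω
Parallel: admittances add. Y = 1/R + jωC
Y = (0.00169 + j0.0162) S
|Y| = 0.0163 S → |Z| = 1/|Y| = 61.4 Ω, ∠Z = −∠Y = -84.0°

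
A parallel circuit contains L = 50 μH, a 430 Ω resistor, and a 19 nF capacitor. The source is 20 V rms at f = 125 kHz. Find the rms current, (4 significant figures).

215.9 mA

ω = 2πf = 785400 rad/s
X_L = ωL = 39.27 Ω
X_C = 1/(ωC) = 67.01 Ω
Parallel: admittances add. Y = 1/R + 1/(jωL) + jωC
Y = (0.002326 − j0.01054) S
|Y| = 0.01080 S → |Z| = 1/|Y| = 92.63 Ω, ∠Z = −∠Y = 77.56°
I = V/|Z| = 20/92.63 = 215.9 mA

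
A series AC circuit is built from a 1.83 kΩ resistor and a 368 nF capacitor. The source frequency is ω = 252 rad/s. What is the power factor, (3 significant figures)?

X_C = 1/(ωC) = 10800 Ω
Z = 1830 − j10800 Ω
|Z| = √(1830² + 10800²) = 10900 Ω
∠Z = arctan(-10800/1830) = -80.4°
cos φ = cos(-80.4°) = 0.167

0.167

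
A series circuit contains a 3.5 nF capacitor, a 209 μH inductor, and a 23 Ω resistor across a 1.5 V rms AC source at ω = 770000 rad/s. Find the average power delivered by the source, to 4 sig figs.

X_L = ωL = 160.9 Ω
X_C = 1/(ωC) = 371.1 Ω
Net reactance X = X_L − X_C = -210.1 Ω
Z = 23.00 − j210.1 Ω
|Z| = √(23.00² + 210.1²) = 211.4 Ω
∠Z = arctan(-210.1/23.00) = -83.75°
I = V/|Z| = 7.096 mA
P = VI cos φ = 1.5 × 0.007096 × cos(-83.75°) = 1.158 mW

1.158 mW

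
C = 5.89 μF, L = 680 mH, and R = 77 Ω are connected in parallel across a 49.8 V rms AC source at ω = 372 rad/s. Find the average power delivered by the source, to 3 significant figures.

32.2 W

X_L = ωL = 253 Ω
X_C = 1/(ωC) = 456 Ω
Parallel: admittances add. Y = 1/R + 1/(jωL) + jωC
Y = (0.0130 − j0.00176) S
|Y| = 0.0131 S → |Z| = 1/|Y| = 76.3 Ω, ∠Z = −∠Y = 7.73°
I = V/|Z| = 653 mA
P = VI cos φ = 49.8 × 0.653 × cos(7.73°) = 32.2 W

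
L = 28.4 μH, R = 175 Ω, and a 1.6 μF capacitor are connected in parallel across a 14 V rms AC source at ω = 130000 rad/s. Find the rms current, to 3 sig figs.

884 mA

X_L = ωL = 3.69 Ω
X_C = 1/(ωC) = 4.81 Ω
Parallel: admittances add. Y = 1/R + 1/(jωL) + jωC
Y = (0.00571 − j0.0629) S
|Y| = 0.0631 S → |Z| = 1/|Y| = 15.8 Ω, ∠Z = −∠Y = 84.8°
I = V/|Z| = 14/15.8 = 884 mA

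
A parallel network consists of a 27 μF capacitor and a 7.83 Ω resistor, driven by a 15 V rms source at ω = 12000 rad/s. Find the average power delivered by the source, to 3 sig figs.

X_C = 1/(ωC) = 3.09 Ω
Parallel: admittances add. Y = 1/R + jωC
Y = (0.128 + j0.324) S
|Y| = 0.348 S → |Z| = 1/|Y| = 2.87 Ω, ∠Z = −∠Y = -68.5°
I = V/|Z| = 5.22 A
P = VI cos φ = 15 × 5.22 × cos(-68.5°) = 28.7 W

28.7 W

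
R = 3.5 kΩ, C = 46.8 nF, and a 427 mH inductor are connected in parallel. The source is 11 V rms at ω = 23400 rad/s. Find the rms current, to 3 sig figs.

X_L = ωL = 9990 Ω
X_C = 1/(ωC) = 913 Ω
Parallel: admittances add. Y = 1/R + 1/(jωL) + jωC
Y = (0.000286 + j0.000995) S
|Y| = 0.00104 S → |Z| = 1/|Y| = 966 Ω, ∠Z = −∠Y = -74.0°
I = V/|Z| = 11/966 = 11.4 mA

11.4 mA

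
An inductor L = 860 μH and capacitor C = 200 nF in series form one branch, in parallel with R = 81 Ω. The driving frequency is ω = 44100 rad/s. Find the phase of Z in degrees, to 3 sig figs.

X_L = ωL = 37.9 Ω
X_C = 1/(ωC) = 113 Ω
Branch 1: Z₁ = R = 81.0 Ω
Branch 2 (series LC): Z₂ = j(X_L − X_C) = −j75.5 Ω
Parallel: Z = Z₁Z₂/(Z₁+Z₂), |Z| = 55.2 Ω, ∠Z = -47.0°

-47.0°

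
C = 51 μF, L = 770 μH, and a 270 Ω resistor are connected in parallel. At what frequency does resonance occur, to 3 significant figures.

ω₀ = 1/√(LC) = 1/√(0.00077 × 5.1e-05) = 5046 rad/s
f₀ = ω₀/(2π) = 803 Hz

803 Hz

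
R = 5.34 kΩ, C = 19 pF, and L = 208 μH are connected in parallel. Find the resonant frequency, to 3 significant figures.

ω₀ = 1/√(LC) = 1/√(0.000208 × 1.9e-11) = 1.591e+07 rad/s
f₀ = ω₀/(2π) = 2.53 MHz

2.53 MHz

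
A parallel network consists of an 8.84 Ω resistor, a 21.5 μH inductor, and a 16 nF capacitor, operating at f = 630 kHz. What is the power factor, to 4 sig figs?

0.9099

ω = 2πf = 3.958e+06 rad/s
X_L = ωL = 85.11 Ω
X_C = 1/(ωC) = 15.79 Ω
Parallel: admittances add. Y = 1/R + 1/(jωL) + jωC
Y = (0.1131 + j0.05158) S
|Y| = 0.1243 S → |Z| = 1/|Y| = 8.043 Ω, ∠Z = −∠Y = -24.51°
cos φ = cos(-24.51°) = 0.9099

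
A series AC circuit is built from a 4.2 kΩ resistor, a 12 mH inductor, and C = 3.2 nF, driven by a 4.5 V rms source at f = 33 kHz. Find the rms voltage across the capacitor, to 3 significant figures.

1.57 V

ω = 2πf = 207300 rad/s
X_L = ωL = 2490 Ω
X_C = 1/(ωC) = 1510 Ω
Net reactance X = X_L − X_C = 981 Ω
Z = 4200 + j981 Ω
|Z| = √(4200² + 981²) = 4310 Ω
I = V/|Z| = 1.04 mA
V_C = I·|Z_C| = 0.00104 × 1510 = 1.57 V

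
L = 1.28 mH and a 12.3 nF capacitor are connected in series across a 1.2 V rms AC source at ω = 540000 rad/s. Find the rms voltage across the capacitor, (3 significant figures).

0.334 V

X_L = ωL = 691 Ω
X_C = 1/(ωC) = 151 Ω
Net reactance X = X_L − X_C = 541 Ω
Z = j541 Ω
|Z| = √(0² + 541²) = 541 Ω
I = V/|Z| = 2.22 mA
V_C = I·|Z_C| = 0.00222 × 151 = 0.334 V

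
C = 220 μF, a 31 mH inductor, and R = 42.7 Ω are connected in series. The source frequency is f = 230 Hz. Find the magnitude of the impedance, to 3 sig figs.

59.7 Ω

ω = 2πf = 1445 rad/s
X_L = ωL = 44.8 Ω
X_C = 1/(ωC) = 3.15 Ω
Net reactance X = X_L − X_C = 41.7 Ω
Z = 42.7 + j41.7 Ω
|Z| = √(42.7² + 41.7²) = 59.7 Ω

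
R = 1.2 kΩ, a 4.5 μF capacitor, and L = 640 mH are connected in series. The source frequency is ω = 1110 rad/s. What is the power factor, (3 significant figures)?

0.920

X_L = ωL = 710 Ω
X_C = 1/(ωC) = 200 Ω
Net reactance X = X_L − X_C = 510 Ω
Z = 1200 + j510 Ω
|Z| = √(1200² + 510²) = 1300 Ω
∠Z = arctan(510/1200) = 23.0°
cos φ = cos(23.0°) = 0.920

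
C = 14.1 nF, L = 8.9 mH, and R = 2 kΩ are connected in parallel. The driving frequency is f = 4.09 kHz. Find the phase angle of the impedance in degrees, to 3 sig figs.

ω = 2πf = 25700 rad/s
X_L = ωL = 229 Ω
X_C = 1/(ωC) = 2760 Ω
Parallel: admittances add. Y = 1/R + 1/(jωL) + jωC
Y = (0.000500 − j0.00401) S
|Y| = 0.00404 S → |Z| = 1/|Y| = 247 Ω, ∠Z = −∠Y = 82.9°

82.9°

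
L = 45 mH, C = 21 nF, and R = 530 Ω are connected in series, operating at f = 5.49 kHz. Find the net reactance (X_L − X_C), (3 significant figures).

172 Ω

ω = 2πf = 34490 rad/s
X_L = ωL = 1550 Ω
X_C = 1/(ωC) = 1380 Ω
X = 1550 − 1380 = 172 Ω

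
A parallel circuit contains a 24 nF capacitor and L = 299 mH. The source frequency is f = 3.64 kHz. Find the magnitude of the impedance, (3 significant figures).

2480 Ω

ω = 2πf = 22870 rad/s
X_L = ωL = 6840 Ω
X_C = 1/(ωC) = 1820 Ω
Parallel: admittances add. Y = 1/(jωL) + jωC
Y = (0 + j0.000403) S
|Y| = 0.000403 S → |Z| = 1/|Y| = 2480 Ω, ∠Z = −∠Y = -90.0°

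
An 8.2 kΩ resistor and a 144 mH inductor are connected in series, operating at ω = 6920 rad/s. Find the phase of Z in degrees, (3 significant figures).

6.93°

X_L = ωL = 996 Ω
Z = 8200 + j996 Ω
|Z| = √(8200² + 996²) = 8260 Ω
∠Z = arctan(996/8200) = 6.93°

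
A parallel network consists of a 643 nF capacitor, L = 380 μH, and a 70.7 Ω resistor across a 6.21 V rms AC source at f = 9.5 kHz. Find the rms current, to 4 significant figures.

94.71 mA

ω = 2πf = 59690 rad/s
X_L = ωL = 22.68 Ω
X_C = 1/(ωC) = 26.05 Ω
Parallel: admittances add. Y = 1/R + 1/(jωL) + jωC
Y = (0.01414 − j0.005706) S
|Y| = 0.01525 S → |Z| = 1/|Y| = 65.57 Ω, ∠Z = −∠Y = 21.97°
I = V/|Z| = 6.21/65.57 = 94.71 mA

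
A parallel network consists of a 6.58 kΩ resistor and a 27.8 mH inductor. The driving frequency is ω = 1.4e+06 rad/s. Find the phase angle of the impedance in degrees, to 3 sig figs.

9.60°

X_L = ωL = 38900 Ω
Parallel: admittances add. Y = 1/R + 1/(jωL)
Y = (0.000152 − j2.57e-05) S
|Y| = 0.000154 S → |Z| = 1/|Y| = 6490 Ω, ∠Z = −∠Y = 9.60°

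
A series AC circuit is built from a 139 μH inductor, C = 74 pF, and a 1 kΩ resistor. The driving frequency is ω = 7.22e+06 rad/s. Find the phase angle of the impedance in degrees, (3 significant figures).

X_L = ωL = 1000 Ω
X_C = 1/(ωC) = 1870 Ω
Net reactance X = X_L − X_C = -868 Ω
Z = 1000 − j868 Ω
|Z| = √(1000² + 868²) = 1320 Ω
∠Z = arctan(-868/1000) = -41.0°

-41.0°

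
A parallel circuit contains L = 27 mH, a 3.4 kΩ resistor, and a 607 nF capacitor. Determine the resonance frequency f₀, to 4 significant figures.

1.243 kHz

ω₀ = 1/√(LC) = 1/√(0.027 × 6.07e-07) = 7811 rad/s
f₀ = ω₀/(2π) = 1.243 kHz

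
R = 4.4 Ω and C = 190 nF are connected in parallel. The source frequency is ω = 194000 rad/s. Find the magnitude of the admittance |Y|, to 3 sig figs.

X_C = 1/(ωC) = 27.1 Ω
Parallel: admittances add. Y = 1/R + jωC
Y = (0.227 + j0.0369) S
|Y| = 0.230 S → |Z| = 1/|Y| = 4.34 Ω, ∠Z = −∠Y = -9.21°

230 mS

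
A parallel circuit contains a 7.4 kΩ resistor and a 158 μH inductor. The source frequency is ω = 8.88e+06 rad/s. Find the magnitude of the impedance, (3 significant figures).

X_L = ωL = 1400 Ω
Parallel: admittances add. Y = 1/R + 1/(jωL)
Y = (0.000135 − j0.000713) S
|Y| = 0.000725 S → |Z| = 1/|Y| = 1380 Ω, ∠Z = −∠Y = 79.3°

1380 Ω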